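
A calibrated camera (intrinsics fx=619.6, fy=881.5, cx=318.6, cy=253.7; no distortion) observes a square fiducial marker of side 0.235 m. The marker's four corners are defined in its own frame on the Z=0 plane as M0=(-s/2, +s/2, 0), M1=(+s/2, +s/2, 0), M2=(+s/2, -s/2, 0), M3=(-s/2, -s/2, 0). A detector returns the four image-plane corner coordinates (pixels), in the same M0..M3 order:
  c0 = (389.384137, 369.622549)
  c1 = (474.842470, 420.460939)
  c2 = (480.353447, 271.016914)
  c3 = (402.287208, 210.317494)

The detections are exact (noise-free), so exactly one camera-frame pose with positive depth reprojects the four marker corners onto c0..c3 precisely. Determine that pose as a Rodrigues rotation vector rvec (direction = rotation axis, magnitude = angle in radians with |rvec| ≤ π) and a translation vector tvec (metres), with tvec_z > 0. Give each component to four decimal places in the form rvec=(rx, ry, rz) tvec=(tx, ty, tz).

rvec=(-0.3745, -0.5984, 0.2918) tvec=(0.2407, 0.0878, 1.2410)

Intrinsics K: fx=619.6, fy=881.5, cx=318.6, cy=253.7
Marker side s = 0.235 m; corners in marker frame (Z=0):
  M0 = (-0.1175, +0.1175, 0)
  M1 = (+0.1175, +0.1175, 0)
  M2 = (+0.1175, -0.1175, 0)
  M3 = (-0.1175, -0.1175, 0)
Detected image corners:
  c0 = (389.384137, 369.622549) px
  c1 = (474.842470, 420.460939) px
  c2 = (480.353447, 271.016914) px
  c3 = (402.287208, 210.317494) px
Planar DLT: solve 8×8 A·h = b for H (H[2,2]=1):
  H  [+519.68693 -187.05124 +438.79704]
  H  [+363.62434 +547.78324 +316.06173]
  H  [+0.39474 -0.34027 +1.00000]
B = K⁻¹H; ‖b₁‖=0.805830, ‖b₂‖=0.805830; λ = 2/(‖b₁‖+‖b₂‖) = 1.240956, sign → tz>0 ⇒ λ=+1.240956
r₁ = λ·B[:,0] = (+0.78896,+0.37092,+0.48986); r₂ = λ·B[:,1] = (-0.15750,+0.89269,-0.42226)
r₃ = r₁×r₂ = (-0.59391,+0.25599,+0.76271); SVD([r₁ r₂ r₃]) → R = UVᵀ:
  R  [+0.78896 -0.15750 -0.59391]
  R  [+0.37092 +0.89269 +0.25599]
  R  [+0.48986 -0.42226 +0.76271]
t = (+0.24073, +0.08779, +1.24096) m
tr R = 2.444360; θ = arccos((tr R − 1)/2) = 0.763847 rad = 43.765°
axis k = ((R−Rᵀ)₃₂, (R−Rᵀ)₁₃, (R−Rᵀ)₂₁) / (2 sinθ) = (-0.490276, -0.783408, +0.381971)
rvec = θ·k = (-0.374496, -0.598404, +0.291768)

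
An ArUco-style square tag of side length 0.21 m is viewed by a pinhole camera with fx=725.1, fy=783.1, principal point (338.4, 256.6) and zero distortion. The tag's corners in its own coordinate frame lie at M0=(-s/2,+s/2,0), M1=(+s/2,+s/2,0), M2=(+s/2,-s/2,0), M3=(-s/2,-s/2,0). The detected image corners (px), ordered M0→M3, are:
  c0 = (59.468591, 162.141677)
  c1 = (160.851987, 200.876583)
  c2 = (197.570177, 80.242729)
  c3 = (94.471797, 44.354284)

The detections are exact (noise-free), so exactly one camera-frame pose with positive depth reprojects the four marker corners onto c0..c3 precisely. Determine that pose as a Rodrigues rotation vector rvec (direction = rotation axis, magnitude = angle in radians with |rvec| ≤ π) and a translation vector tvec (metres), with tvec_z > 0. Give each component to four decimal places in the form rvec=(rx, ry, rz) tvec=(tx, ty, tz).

rvec=(0.0196, 0.1716, 0.3328) tvec=(-0.3828, -0.2262, 1.3152)

Intrinsics K: fx=725.1, fy=783.1, cx=338.4, cy=256.6
Marker side s = 0.21 m; corners in marker frame (Z=0):
  M0 = (-0.1050, +0.1050, 0)
  M1 = (+0.1050, +0.1050, 0)
  M2 = (+0.1050, -0.1050, 0)
  M3 = (-0.1050, -0.1050, 0)
Detected image corners:
  c0 = (59.468591, 162.141677) px
  c1 = (160.851987, 200.876583) px
  c2 = (197.570177, 80.242729) px
  c3 = (94.471797, 44.354284) px
Planar DLT: solve 8×8 A·h = b for H (H[2,2]=1):
  H  [+470.83683 -166.09542 +127.35193]
  H  [+162.46445 +571.97395 +121.88455]
  H  [-0.12498 +0.03604 +1.00000]
B = K⁻¹H; ‖b₁‖=0.760347, ‖b₂‖=0.760347; λ = 2/(‖b₁‖+‖b₂‖) = 1.315190, sign → tz>0 ⇒ λ=+1.315190
r₁ = λ·B[:,0] = (+0.93072,+0.32671,-0.16438); r₂ = λ·B[:,1] = (-0.32338,+0.94508,+0.04740)
r₃ = r₁×r₂ = (+0.17083,+0.00904,+0.98526); SVD([r₁ r₂ r₃]) → R = UVᵀ:
  R  [+0.93072 -0.32338 +0.17083]
  R  [+0.32671 +0.94508 +0.00904]
  R  [-0.16438 +0.04740 +0.98526]
t = (-0.38280, -0.22625, +1.31519) m
tr R = 2.861057; θ = arccos((tr R − 1)/2) = 0.374943 rad = 21.483°
axis k = ((R−Rᵀ)₃₂, (R−Rᵀ)₁₃, (R−Rᵀ)₂₁) / (2 sinθ) = (+0.052366, +0.457662, +0.887583)
rvec = θ·k = (+0.019634, +0.171597, +0.332793)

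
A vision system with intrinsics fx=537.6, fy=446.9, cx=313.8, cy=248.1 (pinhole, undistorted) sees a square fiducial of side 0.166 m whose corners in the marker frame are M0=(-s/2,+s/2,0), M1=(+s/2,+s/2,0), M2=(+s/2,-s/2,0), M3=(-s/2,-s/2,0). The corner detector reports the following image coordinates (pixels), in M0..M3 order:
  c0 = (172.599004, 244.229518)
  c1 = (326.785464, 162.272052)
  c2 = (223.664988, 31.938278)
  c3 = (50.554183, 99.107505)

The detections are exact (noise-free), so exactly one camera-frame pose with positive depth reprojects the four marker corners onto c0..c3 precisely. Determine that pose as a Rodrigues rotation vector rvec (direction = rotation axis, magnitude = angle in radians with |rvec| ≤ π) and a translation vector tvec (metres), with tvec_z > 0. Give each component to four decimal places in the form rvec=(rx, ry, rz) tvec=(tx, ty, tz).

Intrinsics K: fx=537.6, fy=446.9, cx=313.8, cy=248.1
Marker side s = 0.166 m; corners in marker frame (Z=0):
  M0 = (-0.0830, +0.0830, 0)
  M1 = (+0.0830, +0.0830, 0)
  M2 = (+0.0830, -0.0830, 0)
  M3 = (-0.0830, -0.0830, 0)
Detected image corners:
  c0 = (172.599004, 244.229518) px
  c1 = (326.785464, 162.272052) px
  c2 = (223.664988, 31.938278) px
  c3 = (50.554183, 99.107505) px
Planar DLT: solve 8×8 A·h = b for H (H[2,2]=1):
  H  [+1129.26186 +710.13955 +199.32457]
  H  [-349.59019 +851.56800 +133.12615]
  H  [+0.74609 +0.18335 +1.00000]
B = K⁻¹H; ‖b₁‖=2.181878, ‖b₂‖=2.181878; λ = 2/(‖b₁‖+‖b₂‖) = 0.458321, sign → tz>0 ⇒ λ=+0.458321
r₁ = λ·B[:,0] = (+0.76313,-0.54836,+0.34195); r₂ = λ·B[:,1] = (+0.55636,+0.82668,+0.08403)
r₃ = r₁×r₂ = (-0.32876,+0.12612,+0.93595); SVD([r₁ r₂ r₃]) → R = UVᵀ:
  R  [+0.76313 +0.55636 -0.32876]
  R  [-0.54836 +0.82668 +0.12612]
  R  [+0.34195 +0.08403 +0.93595]
t = (-0.09759, -0.11791, +0.45832) m
tr R = 2.525766; θ = arccos((tr R − 1)/2) = 0.703036 rad = 40.281°
axis k = ((R−Rᵀ)₃₂, (R−Rᵀ)₁₃, (R−Rᵀ)₂₁) / (2 sinθ) = (-0.032545, -0.518694, -0.854340)
rvec = θ·k = (-0.022881, -0.364661, -0.600631)

rvec=(-0.0229, -0.3647, -0.6006) tvec=(-0.0976, -0.1179, 0.4583)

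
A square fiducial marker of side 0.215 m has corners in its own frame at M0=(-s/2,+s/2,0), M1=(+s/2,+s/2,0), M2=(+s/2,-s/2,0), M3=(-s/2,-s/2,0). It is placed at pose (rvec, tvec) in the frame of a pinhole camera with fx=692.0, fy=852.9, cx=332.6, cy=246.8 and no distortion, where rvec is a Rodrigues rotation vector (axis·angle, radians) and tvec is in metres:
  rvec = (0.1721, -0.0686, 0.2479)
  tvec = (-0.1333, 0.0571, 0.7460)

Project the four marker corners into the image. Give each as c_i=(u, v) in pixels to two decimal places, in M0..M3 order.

c0=(90.12, 398.59) c1=(282.29, 451.34) c2=(330.28, 223.75) c3=(130.13, 162.43)

Intrinsics K: fx=692.0, fy=852.9, cx=332.6, cy=246.8
Marker side s = 0.215 m; corners in marker frame (Z=0):
  M0 = (-0.1075, +0.1075, 0)
  M1 = (+0.1075, +0.1075, 0)
  M2 = (+0.1075, -0.1075, 0)
  M3 = (-0.1075, -0.1075, 0)
rvec = (0.1721, -0.0686, 0.2479), |rvec| = θ = 0.30948 rad = 17.732°
Rodrigues: sinθ=0.30456, 1−cosθ=0.04751; R = I + sinθ·[k]× + (1−cosθ)·[k]×²:
    [+0.96718 -0.24982 -0.04635]
    [+0.23811 +0.95483 -0.17780]
    [+0.08867 +0.16093 +0.98297]
t = (-0.1333, 0.0571, 0.7460) m
M0: Pc = R·M0+t = (-0.26413, +0.13415, +0.75377); u = 692.0·(-0.26413)/0.75377 + 332.6 = 90.1165, v = 852.9·(+0.13415)/0.75377 + 246.8 = 398.5899
M1: Pc = R·M1+t = (-0.05618, +0.18534, +0.77283); u = 692.0·(-0.05618)/0.77283 + 332.6 = 282.2931, v = 852.9·(+0.18534)/0.77283 + 246.8 = 451.3419
M2: Pc = R·M2+t = (-0.00247, -0.01995, +0.73823); u = 692.0·(-0.00247)/0.73823 + 332.6 = 330.2824, v = 852.9·(-0.01995)/0.73823 + 246.8 = 223.7542
M3: Pc = R·M3+t = (-0.21042, -0.07114, +0.71917); u = 692.0·(-0.21042)/0.71917 + 332.6 = 130.1321, v = 852.9·(-0.07114)/0.71917 + 246.8 = 162.4311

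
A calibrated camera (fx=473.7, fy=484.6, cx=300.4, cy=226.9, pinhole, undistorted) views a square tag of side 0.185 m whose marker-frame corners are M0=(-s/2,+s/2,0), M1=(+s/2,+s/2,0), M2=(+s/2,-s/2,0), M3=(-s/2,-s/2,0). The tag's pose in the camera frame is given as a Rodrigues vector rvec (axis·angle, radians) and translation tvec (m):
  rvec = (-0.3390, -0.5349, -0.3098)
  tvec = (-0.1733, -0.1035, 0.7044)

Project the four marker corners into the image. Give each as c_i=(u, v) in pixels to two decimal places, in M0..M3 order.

Intrinsics K: fx=473.7, fy=484.6, cx=300.4, cy=226.9
Marker side s = 0.185 m; corners in marker frame (Z=0):
  M0 = (-0.0925, +0.0925, 0)
  M1 = (+0.0925, +0.0925, 0)
  M2 = (+0.0925, -0.0925, 0)
  M3 = (-0.0925, -0.0925, 0)
rvec = (-0.3390, -0.5349, -0.3098), |rvec| = θ = 0.70499 rad = 40.393°
Rodrigues: sinθ=0.64803, 1−cosθ=0.23838; R = I + sinθ·[k]× + (1−cosθ)·[k]×²:
    [+0.81674 +0.37174 -0.44131]
    [-0.19780 +0.89885 +0.39109]
    [+0.54205 -0.23213 +0.80765]
t = (-0.1733, -0.1035, 0.7044) m
M0: Pc = R·M0+t = (-0.21446, -0.00206, +0.63279); u = 473.7·(-0.21446)/0.63279 + 300.4 = 139.8555, v = 484.6·(-0.00206)/0.63279 + 226.9 = 225.3220
M1: Pc = R·M1+t = (-0.06337, -0.03865, +0.73307); u = 473.7·(-0.06337)/0.73307 + 300.4 = 259.4536, v = 484.6·(-0.03865)/0.73307 + 226.9 = 201.3483
M2: Pc = R·M2+t = (-0.13214, -0.20494, +0.77601); u = 473.7·(-0.13214)/0.77601 + 300.4 = 219.7392, v = 484.6·(-0.20494)/0.77601 + 226.9 = 98.9204
M3: Pc = R·M3+t = (-0.28323, -0.16835, +0.67573); u = 473.7·(-0.28323)/0.67573 + 300.4 = 101.8480, v = 484.6·(-0.16835)/0.67573 + 226.9 = 106.1701

c0=(139.86, 225.32) c1=(259.45, 201.35) c2=(219.74, 98.92) c3=(101.85, 106.17)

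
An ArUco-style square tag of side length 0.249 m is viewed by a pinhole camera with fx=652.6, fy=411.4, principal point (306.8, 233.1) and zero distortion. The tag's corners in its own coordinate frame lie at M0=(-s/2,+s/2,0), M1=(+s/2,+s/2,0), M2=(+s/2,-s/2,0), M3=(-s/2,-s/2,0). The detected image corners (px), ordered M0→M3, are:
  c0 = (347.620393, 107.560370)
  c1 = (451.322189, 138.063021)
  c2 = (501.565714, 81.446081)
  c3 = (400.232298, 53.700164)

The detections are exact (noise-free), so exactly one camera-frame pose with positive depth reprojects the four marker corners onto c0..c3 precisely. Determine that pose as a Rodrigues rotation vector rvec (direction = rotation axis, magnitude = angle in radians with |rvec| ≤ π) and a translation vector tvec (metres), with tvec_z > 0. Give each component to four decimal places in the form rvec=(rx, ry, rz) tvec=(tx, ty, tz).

Intrinsics K: fx=652.6, fy=411.4, cx=306.8, cy=233.1
Marker side s = 0.249 m; corners in marker frame (Z=0):
  M0 = (-0.1245, +0.1245, 0)
  M1 = (+0.1245, +0.1245, 0)
  M2 = (+0.1245, -0.1245, 0)
  M3 = (-0.1245, -0.1245, 0)
Detected image corners:
  c0 = (347.620393, 107.560370) px
  c1 = (451.322189, 138.063021) px
  c2 = (501.565714, 81.446081) px
  c3 = (400.232298, 53.700164) px
Planar DLT: solve 8×8 A·h = b for H (H[2,2]=1):
  H  [+360.68228 -271.61274 +424.90995]
  H  [+105.45394 +207.20551 +94.44947]
  H  [-0.11982 -0.15289 +1.00000]
B = K⁻¹H; ‖b₁‖=0.700265, ‖b₂‖=0.700265; λ = 2/(‖b₁‖+‖b₂‖) = 1.428031, sign → tz>0 ⇒ λ=+1.428031
r₁ = λ·B[:,0] = (+0.86969,+0.46299,-0.17110); r₂ = λ·B[:,1] = (-0.49171,+0.84295,-0.21833)
r₃ = r₁×r₂ = (+0.04315,+0.27401,+0.96076); SVD([r₁ r₂ r₃]) → R = UVᵀ:
  R  [+0.86969 -0.49171 +0.04315]
  R  [+0.46299 +0.84295 +0.27401]
  R  [-0.17110 -0.21833 +0.96076]
t = (+0.25845, -0.48128, +1.42803) m
tr R = 2.673394; θ = arccos((tr R − 1)/2) = 0.579572 rad = 33.207°
axis k = ((R−Rᵀ)₃₂, (R−Rᵀ)₁₃, (R−Rᵀ)₂₁) / (2 sinθ) = (-0.449484, +0.195602, +0.871610)
rvec = θ·k = (-0.260508, +0.113366, +0.505161)

rvec=(-0.2605, 0.1134, 0.5052) tvec=(0.2585, -0.4813, 1.4280)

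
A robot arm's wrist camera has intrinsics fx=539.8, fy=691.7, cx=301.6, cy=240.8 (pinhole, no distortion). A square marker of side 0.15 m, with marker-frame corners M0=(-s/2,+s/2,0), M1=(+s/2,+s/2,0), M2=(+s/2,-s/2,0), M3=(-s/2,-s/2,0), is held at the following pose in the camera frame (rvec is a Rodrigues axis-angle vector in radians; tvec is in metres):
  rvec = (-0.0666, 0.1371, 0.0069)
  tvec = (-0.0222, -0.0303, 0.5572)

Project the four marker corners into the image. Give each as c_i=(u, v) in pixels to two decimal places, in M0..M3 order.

Intrinsics K: fx=539.8, fy=691.7, cx=301.6, cy=240.8
Marker side s = 0.15 m; corners in marker frame (Z=0):
  M0 = (-0.0750, +0.0750, 0)
  M1 = (+0.0750, +0.0750, 0)
  M2 = (+0.0750, -0.0750, 0)
  M3 = (-0.0750, -0.0750, 0)
rvec = (-0.0666, 0.1371, 0.0069), |rvec| = θ = 0.15258 rad = 8.742°
Rodrigues: sinθ=0.15199, 1−cosθ=0.01162; R = I + sinθ·[k]× + (1−cosθ)·[k]×²:
    [+0.99060 -0.01143 +0.13634]
    [+0.00232 +0.99776 +0.06681]
    [-0.13680 -0.06587 +0.98841]
t = (-0.0222, -0.0303, 0.5572) m
M0: Pc = R·M0+t = (-0.09735, +0.04436, +0.56252); u = 539.8·(-0.09735)/0.56252 + 301.6 = 208.1800, v = 691.7·(+0.04436)/0.56252 + 240.8 = 295.3452
M1: Pc = R·M1+t = (+0.05124, +0.04471, +0.54200); u = 539.8·(+0.05124)/0.54200 + 301.6 = 352.6295, v = 691.7·(+0.04471)/0.54200 + 240.8 = 297.8537
M2: Pc = R·M2+t = (+0.05295, -0.10496, +0.55188); u = 539.8·(+0.05295)/0.55188 + 301.6 = 353.3929, v = 691.7·(-0.10496)/0.55188 + 240.8 = 109.2502
M3: Pc = R·M3+t = (-0.09564, -0.10531, +0.57240); u = 539.8·(-0.09564)/0.57240 + 301.6 = 211.4094, v = 691.7·(-0.10531)/0.57240 + 240.8 = 113.5461

c0=(208.18, 295.35) c1=(352.63, 297.85) c2=(353.39, 109.25) c3=(211.41, 113.55)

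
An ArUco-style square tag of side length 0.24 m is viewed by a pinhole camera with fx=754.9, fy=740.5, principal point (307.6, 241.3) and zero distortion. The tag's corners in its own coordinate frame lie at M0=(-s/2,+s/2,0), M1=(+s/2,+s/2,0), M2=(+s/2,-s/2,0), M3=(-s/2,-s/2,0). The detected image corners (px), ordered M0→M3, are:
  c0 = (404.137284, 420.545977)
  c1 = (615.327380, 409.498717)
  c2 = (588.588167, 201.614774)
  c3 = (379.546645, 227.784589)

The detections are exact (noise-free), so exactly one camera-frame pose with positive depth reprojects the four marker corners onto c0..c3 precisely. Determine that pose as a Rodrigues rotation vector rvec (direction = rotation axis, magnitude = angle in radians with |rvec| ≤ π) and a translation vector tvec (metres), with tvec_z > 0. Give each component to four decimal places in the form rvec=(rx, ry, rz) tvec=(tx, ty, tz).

Intrinsics K: fx=754.9, fy=740.5, cx=307.6, cy=241.3
Marker side s = 0.24 m; corners in marker frame (Z=0):
  M0 = (-0.1200, +0.1200, 0)
  M1 = (+0.1200, +0.1200, 0)
  M2 = (+0.1200, -0.1200, 0)
  M3 = (-0.1200, -0.1200, 0)
Detected image corners:
  c0 = (404.137284, 420.545977) px
  c1 = (615.327380, 409.498717) px
  c2 = (588.588167, 201.614774) px
  c3 = (379.546645, 227.784589) px
Planar DLT: solve 8×8 A·h = b for H (H[2,2]=1):
  H  [+718.99150 +104.71122 +492.92319]
  H  [-176.71049 +832.18384 +315.16289]
  H  [-0.31493 -0.00414 +1.00000]
B = K⁻¹H; ‖b₁‖=1.133895, ‖b₂‖=1.133895; λ = 2/(‖b₁‖+‖b₂‖) = 0.881916, sign → tz>0 ⇒ λ=+0.881916
r₁ = λ·B[:,0] = (+0.95314,-0.11995,-0.27774); r₂ = λ·B[:,1] = (+0.12382,+0.99230,-0.00365)
r₃ = r₁×r₂ = (+0.27604,-0.03091,+0.96065); SVD([r₁ r₂ r₃]) → R = UVᵀ:
  R  [+0.95314 +0.12382 +0.27604]
  R  [-0.11995 +0.99230 -0.03091]
  R  [-0.27774 -0.00365 +0.96065]
t = (+0.21650, +0.08797, +0.88192) m
tr R = 2.906085; θ = arccos((tr R − 1)/2) = 0.307668 rad = 17.628°
axis k = ((R−Rᵀ)₃₂, (R−Rᵀ)₁₃, (R−Rᵀ)₂₁) / (2 sinθ) = (+0.045006, +0.914324, -0.402475)
rvec = θ·k = (+0.013847, +0.281309, -0.123829)

rvec=(0.0138, 0.2813, -0.1238) tvec=(0.2165, 0.0880, 0.8819)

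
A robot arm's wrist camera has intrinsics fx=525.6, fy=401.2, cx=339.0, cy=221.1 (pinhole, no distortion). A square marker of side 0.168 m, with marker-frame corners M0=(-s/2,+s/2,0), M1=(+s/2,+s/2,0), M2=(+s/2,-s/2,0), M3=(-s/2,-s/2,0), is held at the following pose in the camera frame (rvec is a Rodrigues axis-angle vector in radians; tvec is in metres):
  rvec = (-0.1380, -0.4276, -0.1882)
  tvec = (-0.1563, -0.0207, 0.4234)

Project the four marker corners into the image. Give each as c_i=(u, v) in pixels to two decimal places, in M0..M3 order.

Intrinsics K: fx=525.6, fy=401.2, cx=339.0, cy=221.1
Marker side s = 0.168 m; corners in marker frame (Z=0):
  M0 = (-0.0840, +0.0840, 0)
  M1 = (+0.0840, +0.0840, 0)
  M2 = (+0.0840, -0.0840, 0)
  M3 = (-0.0840, -0.0840, 0)
rvec = (-0.1380, -0.4276, -0.1882), |rvec| = θ = 0.48714 rad = 27.911°
Rodrigues: sinθ=0.46810, 1−cosθ=0.11632; R = I + sinθ·[k]× + (1−cosθ)·[k]×²:
    [+0.89301 +0.20977 -0.39816]
    [-0.15192 +0.97330 +0.17205]
    [+0.42362 -0.09316 +0.90104]
t = (-0.1563, -0.0207, 0.4234) m
M0: Pc = R·M0+t = (-0.21369, +0.07382, +0.37999); u = 525.6·(-0.21369)/0.37999 + 339.0 = 43.4227, v = 401.2·(+0.07382)/0.37999 + 221.1 = 299.0388
M1: Pc = R·M1+t = (-0.06367, +0.04830, +0.45116); u = 525.6·(-0.06367)/0.45116 + 339.0 = 264.8286, v = 401.2·(+0.04830)/0.45116 + 221.1 = 264.0482
M2: Pc = R·M2+t = (-0.09891, -0.11522, +0.46681); u = 525.6·(-0.09891)/0.46681 + 339.0 = 227.6356, v = 401.2·(-0.11522)/0.46681 + 221.1 = 122.0752
M3: Pc = R·M3+t = (-0.24893, -0.08970, +0.39564); u = 525.6·(-0.24893)/0.39564 + 339.0 = 8.2978, v = 401.2·(-0.08970)/0.39564 + 221.1 = 130.1436

c0=(43.42, 299.04) c1=(264.83, 264.05) c2=(227.64, 122.08) c3=(8.30, 130.14)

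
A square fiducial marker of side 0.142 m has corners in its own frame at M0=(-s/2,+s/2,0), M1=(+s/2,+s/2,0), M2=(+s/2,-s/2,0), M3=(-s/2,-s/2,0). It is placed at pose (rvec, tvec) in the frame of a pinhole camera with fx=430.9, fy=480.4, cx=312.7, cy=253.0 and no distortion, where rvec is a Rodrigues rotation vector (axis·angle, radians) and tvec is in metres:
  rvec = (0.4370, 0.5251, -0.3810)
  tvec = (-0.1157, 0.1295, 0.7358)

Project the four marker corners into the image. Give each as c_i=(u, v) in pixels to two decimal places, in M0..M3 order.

c0=(236.72, 377.17) c1=(296.62, 368.47) c2=(254.63, 290.84) c3=(195.73, 308.11)

Intrinsics K: fx=430.9, fy=480.4, cx=312.7, cy=253.0
Marker side s = 0.142 m; corners in marker frame (Z=0):
  M0 = (-0.0710, +0.0710, 0)
  M1 = (+0.0710, +0.0710, 0)
  M2 = (+0.0710, -0.0710, 0)
  M3 = (-0.0710, -0.0710, 0)
rvec = (0.4370, 0.5251, -0.3810), |rvec| = θ = 0.78221 rad = 44.818°
Rodrigues: sinθ=0.70485, 1−cosθ=0.29065; R = I + sinθ·[k]× + (1−cosθ)·[k]×²:
    [+0.80007 +0.45232 +0.39408]
    [-0.23432 +0.84033 -0.48881]
    [-0.55226 +0.29875 +0.77831]
t = (-0.1157, 0.1295, 0.7358) m
M0: Pc = R·M0+t = (-0.14039, +0.20580, +0.79622); u = 430.9·(-0.14039)/0.79622 + 312.7 = 236.7235, v = 480.4·(+0.20580)/0.79622 + 253.0 = 377.1694
M1: Pc = R·M1+t = (-0.02678, +0.17253, +0.71780); u = 430.9·(-0.02678)/0.71780 + 312.7 = 296.6236, v = 480.4·(+0.17253)/0.71780 + 253.0 = 368.4666
M2: Pc = R·M2+t = (-0.09101, +0.05320, +0.67538); u = 430.9·(-0.09101)/0.67538 + 312.7 = 254.6346, v = 480.4·(+0.05320)/0.67538 + 253.0 = 290.8414
M3: Pc = R·M3+t = (-0.20462, +0.08647, +0.75380); u = 430.9·(-0.20462)/0.75380 + 312.7 = 195.7317, v = 480.4·(+0.08647)/0.75380 + 253.0 = 308.1096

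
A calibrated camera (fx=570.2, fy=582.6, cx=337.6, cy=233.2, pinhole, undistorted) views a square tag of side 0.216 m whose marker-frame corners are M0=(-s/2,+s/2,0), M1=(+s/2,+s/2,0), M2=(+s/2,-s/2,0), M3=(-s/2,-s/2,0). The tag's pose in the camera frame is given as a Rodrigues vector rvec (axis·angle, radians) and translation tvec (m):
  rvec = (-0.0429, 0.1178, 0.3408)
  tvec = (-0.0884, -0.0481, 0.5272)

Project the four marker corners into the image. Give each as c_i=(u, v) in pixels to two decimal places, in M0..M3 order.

Intrinsics K: fx=570.2, fy=582.6, cx=337.6, cy=233.2
Marker side s = 0.216 m; corners in marker frame (Z=0):
  M0 = (-0.1080, +0.1080, 0)
  M1 = (+0.1080, +0.1080, 0)
  M2 = (+0.1080, -0.1080, 0)
  M3 = (-0.1080, -0.1080, 0)
rvec = (-0.0429, 0.1178, 0.3408), |rvec| = θ = 0.36313 rad = 20.806°
Rodrigues: sinθ=0.35520, 1−cosθ=0.06521; R = I + sinθ·[k]× + (1−cosθ)·[k]×²:
    [+0.93570 -0.33586 +0.10800]
    [+0.33086 +0.94165 +0.06182]
    [-0.12246 -0.02211 +0.99223]
t = (-0.0884, -0.0481, 0.5272) m
M0: Pc = R·M0+t = (-0.22573, +0.01787, +0.53804); u = 570.2·(-0.22573)/0.53804 + 337.6 = 98.3782, v = 582.6·(+0.01787)/0.53804 + 233.2 = 252.5453
M1: Pc = R·M1+t = (-0.02362, +0.08933, +0.51159); u = 570.2·(-0.02362)/0.51159 + 337.6 = 311.2771, v = 582.6·(+0.08933)/0.51159 + 233.2 = 334.9315
M2: Pc = R·M2+t = (+0.04893, -0.11407, +0.51636); u = 570.2·(+0.04893)/0.51636 + 337.6 = 391.6298, v = 582.6·(-0.11407)/0.51636 + 233.2 = 104.5024
M3: Pc = R·M3+t = (-0.15318, -0.18553, +0.54281); u = 570.2·(-0.15318)/0.54281 + 337.6 = 176.6885, v = 582.6·(-0.18553)/0.54281 + 233.2 = 34.0697

c0=(98.38, 252.55) c1=(311.28, 334.93) c2=(391.63, 104.50) c3=(176.69, 34.07)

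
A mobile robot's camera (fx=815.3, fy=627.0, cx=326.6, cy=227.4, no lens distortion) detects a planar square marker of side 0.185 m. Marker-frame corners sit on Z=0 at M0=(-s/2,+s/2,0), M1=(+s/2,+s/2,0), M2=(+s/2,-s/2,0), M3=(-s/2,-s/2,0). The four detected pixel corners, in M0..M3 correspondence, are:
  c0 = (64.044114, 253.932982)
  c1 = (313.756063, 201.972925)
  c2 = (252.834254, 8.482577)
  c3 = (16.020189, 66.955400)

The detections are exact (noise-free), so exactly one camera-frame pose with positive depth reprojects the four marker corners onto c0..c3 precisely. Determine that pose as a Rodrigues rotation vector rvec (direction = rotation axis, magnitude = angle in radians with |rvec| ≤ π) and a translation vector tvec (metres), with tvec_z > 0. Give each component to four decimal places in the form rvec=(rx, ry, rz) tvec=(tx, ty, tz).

Intrinsics K: fx=815.3, fy=627.0, cx=326.6, cy=227.4
Marker side s = 0.185 m; corners in marker frame (Z=0):
  M0 = (-0.0925, +0.0925, 0)
  M1 = (+0.0925, +0.0925, 0)
  M2 = (+0.0925, -0.0925, 0)
  M3 = (-0.0925, -0.0925, 0)
Detected image corners:
  c0 = (64.044114, 253.932982) px
  c1 = (313.756063, 201.972925) px
  c2 = (252.834254, 8.482577) px
  c3 = (16.020189, 66.955400) px
Planar DLT: solve 8×8 A·h = b for H (H[2,2]=1):
  H  [+1273.47427 +256.42151 +158.24991]
  H  [-332.29979 +997.30335 +131.45386]
  H  [-0.25187 -0.23020 +1.00000]
B = K⁻¹H; ‖b₁‖=1.738093, ‖b₂‖=1.738093; λ = 2/(‖b₁‖+‖b₂‖) = 0.575343, sign → tz>0 ⇒ λ=+0.575343
r₁ = λ·B[:,0] = (+0.95672,-0.25237,-0.14491); r₂ = λ·B[:,1] = (+0.23401,+0.96317,-0.13244)
r₃ = r₁×r₂ = (+0.17300,+0.09280,+0.98054); SVD([r₁ r₂ r₃]) → R = UVᵀ:
  R  [+0.95672 +0.23401 +0.17300]
  R  [-0.25237 +0.96317 +0.09280]
  R  [-0.14491 -0.13244 +0.98054]
t = (-0.11880, -0.08804, +0.57534) m
tr R = 2.900432; θ = arccos((tr R − 1)/2) = 0.316869 rad = 18.155°
axis k = ((R−Rᵀ)₃₂, (R−Rᵀ)₁₃, (R−Rᵀ)₂₁) / (2 sinθ) = (-0.361434, +0.510142, -0.780462)
rvec = θ·k = (-0.114527, +0.161648, -0.247304)

rvec=(-0.1145, 0.1616, -0.2473) tvec=(-0.1188, -0.0880, 0.5753)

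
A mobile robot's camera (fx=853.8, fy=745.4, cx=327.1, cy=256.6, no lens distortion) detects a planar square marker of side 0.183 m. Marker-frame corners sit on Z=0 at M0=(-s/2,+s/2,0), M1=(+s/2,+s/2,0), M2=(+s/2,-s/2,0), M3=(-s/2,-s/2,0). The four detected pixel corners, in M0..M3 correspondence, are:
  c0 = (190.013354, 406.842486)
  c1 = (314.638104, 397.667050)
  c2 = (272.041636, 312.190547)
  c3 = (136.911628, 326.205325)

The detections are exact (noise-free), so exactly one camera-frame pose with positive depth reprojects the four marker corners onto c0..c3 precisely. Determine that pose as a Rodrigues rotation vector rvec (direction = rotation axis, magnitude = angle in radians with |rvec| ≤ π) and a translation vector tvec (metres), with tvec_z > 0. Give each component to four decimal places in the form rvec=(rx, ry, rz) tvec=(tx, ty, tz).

Intrinsics K: fx=853.8, fy=745.4, cx=327.1, cy=256.6
Marker side s = 0.183 m; corners in marker frame (Z=0):
  M0 = (-0.0915, +0.0915, 0)
  M1 = (+0.0915, +0.0915, 0)
  M2 = (+0.0915, -0.0915, 0)
  M3 = (-0.0915, -0.0915, 0)
Detected image corners:
  c0 = (190.013354, 406.842486) px
  c1 = (314.638104, 397.667050) px
  c2 = (272.041636, 312.190547) px
  c3 = (136.911628, 326.205325) px
Planar DLT: solve 8×8 A·h = b for H (H[2,2]=1):
  H  [+652.55607 +383.60764 +228.11506]
  H  [-150.78142 +645.45233 +362.87715]
  H  [-0.24413 +0.53194 +1.00000]
B = K⁻¹H; ‖b₁‖=0.899691, ‖b₂‖=0.899691; λ = 2/(‖b₁‖+‖b₂‖) = 1.111493, sign → tz>0 ⇒ λ=+1.111493
r₁ = λ·B[:,0] = (+0.95347,-0.13143,-0.27135); r₂ = λ·B[:,1] = (+0.27287,+0.75892,+0.59125)
r₃ = r₁×r₂ = (+0.12823,-0.63778,+0.75947); SVD([r₁ r₂ r₃]) → R = UVᵀ:
  R  [+0.95347 +0.27287 +0.12823]
  R  [-0.13143 +0.75892 -0.63778]
  R  [-0.27135 +0.59125 +0.75947]
t = (-0.12886, +0.15847, +1.11149) m
tr R = 2.471860; θ = arccos((tr R − 1)/2) = 0.743757 rad = 42.614°
axis k = ((R−Rᵀ)₃₂, (R−Rᵀ)₁₃, (R−Rᵀ)₂₁) / (2 sinθ) = (+0.907625, +0.295081, -0.298571)
rvec = θ·k = (+0.675052, +0.219469, -0.222064)

rvec=(0.6751, 0.2195, -0.2221) tvec=(-0.1289, 0.1585, 1.1115)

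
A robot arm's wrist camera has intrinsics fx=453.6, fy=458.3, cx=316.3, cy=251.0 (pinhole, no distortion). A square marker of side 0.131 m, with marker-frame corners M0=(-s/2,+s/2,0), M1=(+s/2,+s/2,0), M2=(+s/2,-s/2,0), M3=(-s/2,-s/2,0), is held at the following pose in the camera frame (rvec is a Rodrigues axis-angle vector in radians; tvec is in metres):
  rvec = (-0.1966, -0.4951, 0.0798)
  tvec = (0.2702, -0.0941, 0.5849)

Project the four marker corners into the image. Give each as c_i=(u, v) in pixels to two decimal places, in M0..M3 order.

c0=(493.11, 218.70) c1=(561.88, 234.28) c2=(554.01, 141.62) c3=(487.67, 116.87)

Intrinsics K: fx=453.6, fy=458.3, cx=316.3, cy=251.0
Marker side s = 0.131 m; corners in marker frame (Z=0):
  M0 = (-0.0655, +0.0655, 0)
  M1 = (+0.0655, +0.0655, 0)
  M2 = (+0.0655, -0.0655, 0)
  M3 = (-0.0655, -0.0655, 0)
rvec = (-0.1966, -0.4951, 0.0798), |rvec| = θ = 0.53865 rad = 30.862°
Rodrigues: sinθ=0.51298, 1−cosθ=0.14160; R = I + sinθ·[k]× + (1−cosθ)·[k]×²:
    [+0.87727 -0.02849 -0.47916]
    [+0.12350 +0.97803 +0.16795]
    [+0.46385 -0.20651 +0.86151]
t = (0.2702, -0.0941, 0.5849) m
M0: Pc = R·M0+t = (+0.21087, -0.03813, +0.54099); u = 453.6·(+0.21087)/0.54099 + 316.3 = 493.1085, v = 458.3·(-0.03813)/0.54099 + 251.0 = 218.6997
M1: Pc = R·M1+t = (+0.32579, -0.02195, +0.60176); u = 453.6·(+0.32579)/0.60176 + 316.3 = 561.8821, v = 458.3·(-0.02195)/0.60176 + 251.0 = 234.2829
M2: Pc = R·M2+t = (+0.32953, -0.15007, +0.62881); u = 453.6·(+0.32953)/0.62881 + 316.3 = 554.0092, v = 458.3·(-0.15007)/0.62881 + 251.0 = 141.6219
M3: Pc = R·M3+t = (+0.21461, -0.16625, +0.56804); u = 453.6·(+0.21461)/0.56804 + 316.3 = 487.6687, v = 458.3·(-0.16625)/0.56804 + 251.0 = 116.8689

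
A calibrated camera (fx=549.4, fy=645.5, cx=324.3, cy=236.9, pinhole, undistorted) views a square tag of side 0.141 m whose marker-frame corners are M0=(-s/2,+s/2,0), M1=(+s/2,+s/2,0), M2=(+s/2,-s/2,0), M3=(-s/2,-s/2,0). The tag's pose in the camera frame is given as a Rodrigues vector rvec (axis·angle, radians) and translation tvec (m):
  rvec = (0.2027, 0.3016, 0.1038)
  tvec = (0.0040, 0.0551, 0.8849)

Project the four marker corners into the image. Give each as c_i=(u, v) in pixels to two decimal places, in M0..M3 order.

c0=(283.71, 317.25) c1=(365.47, 334.52) c2=(373.41, 233.62) c3=(288.53, 220.31)

Intrinsics K: fx=549.4, fy=645.5, cx=324.3, cy=236.9
Marker side s = 0.141 m; corners in marker frame (Z=0):
  M0 = (-0.0705, +0.0705, 0)
  M1 = (+0.0705, +0.0705, 0)
  M2 = (+0.0705, -0.0705, 0)
  M3 = (-0.0705, -0.0705, 0)
rvec = (0.2027, 0.3016, 0.1038), |rvec| = θ = 0.37792 rad = 21.653°
Rodrigues: sinθ=0.36899, 1−cosθ=0.07057; R = I + sinθ·[k]× + (1−cosθ)·[k]×²:
    [+0.94973 -0.07114 +0.30487]
    [+0.13155 +0.97438 -0.18244]
    [-0.28408 +0.21338 +0.93476]
t = (0.0040, 0.0551, 0.8849) m
M0: Pc = R·M0+t = (-0.06797, +0.11452, +0.91997); u = 549.4·(-0.06797)/0.91997 + 324.3 = 283.7077, v = 645.5·(+0.11452)/0.91997 + 236.9 = 317.2527
M1: Pc = R·M1+t = (+0.06594, +0.13307, +0.87992); u = 549.4·(+0.06594)/0.87992 + 324.3 = 365.4720, v = 645.5·(+0.13307)/0.87992 + 236.9 = 334.5177
M2: Pc = R·M2+t = (+0.07597, -0.00432, +0.84983); u = 549.4·(+0.07597)/0.84983 + 324.3 = 373.4144, v = 645.5·(-0.00432)/0.84983 + 236.9 = 233.6193
M3: Pc = R·M3+t = (-0.05794, -0.02287, +0.88988); u = 549.4·(-0.05794)/0.88988 + 324.3 = 288.5283, v = 645.5·(-0.02287)/0.88988 + 236.9 = 220.3122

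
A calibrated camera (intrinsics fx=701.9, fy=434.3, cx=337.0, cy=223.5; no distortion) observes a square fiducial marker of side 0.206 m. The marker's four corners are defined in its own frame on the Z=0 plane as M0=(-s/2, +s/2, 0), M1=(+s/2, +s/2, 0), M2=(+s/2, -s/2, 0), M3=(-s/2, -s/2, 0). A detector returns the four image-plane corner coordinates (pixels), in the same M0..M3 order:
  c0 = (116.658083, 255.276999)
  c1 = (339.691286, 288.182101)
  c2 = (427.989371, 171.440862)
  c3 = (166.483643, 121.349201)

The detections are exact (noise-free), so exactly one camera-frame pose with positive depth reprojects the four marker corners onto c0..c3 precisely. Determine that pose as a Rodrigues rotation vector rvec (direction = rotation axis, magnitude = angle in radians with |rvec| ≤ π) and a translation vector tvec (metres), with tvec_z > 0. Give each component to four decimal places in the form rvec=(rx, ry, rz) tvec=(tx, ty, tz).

rvec=(0.5724, -0.1399, 0.3186) tvec=(-0.0601, -0.0106, 0.5799)

Intrinsics K: fx=701.9, fy=434.3, cx=337.0, cy=223.5
Marker side s = 0.206 m; corners in marker frame (Z=0):
  M0 = (-0.1030, +0.1030, 0)
  M1 = (+0.1030, +0.1030, 0)
  M2 = (+0.1030, -0.1030, 0)
  M3 = (-0.1030, -0.1030, 0)
Detected image corners:
  c0 = (116.658083, 255.276999) px
  c1 = (339.691286, 288.182101) px
  c2 = (427.989371, 171.440862) px
  c3 = (166.483643, 121.349201) px
Planar DLT: solve 8×8 A·h = b for H (H[2,2]=1):
  H  [+1266.14352 -108.26050 +264.26273]
  H  [+276.08022 +790.31965 +215.52962]
  H  [+0.37502 +0.87778 +1.00000]
B = K⁻¹H; ‖b₁‖=1.724361, ‖b₂‖=1.724361; λ = 2/(‖b₁‖+‖b₂‖) = 0.579925, sign → tz>0 ⇒ λ=+0.579925
r₁ = λ·B[:,0] = (+0.94170,+0.25673,+0.21749); r₂ = λ·B[:,1] = (-0.33385,+0.79336,+0.50905)
r₃ = r₁×r₂ = (-0.04186,-0.55198,+0.83281); SVD([r₁ r₂ r₃]) → R = UVᵀ:
  R  [+0.94170 -0.33385 -0.04186]
  R  [+0.25673 +0.79336 -0.55198]
  R  [+0.21749 +0.50905 +0.83281]
t = (-0.06010, -0.01064, +0.57993) m
tr R = 2.567859; θ = arccos((tr R − 1)/2) = 0.669826 rad = 38.378°
axis k = ((R−Rᵀ)₃₂, (R−Rᵀ)₁₃, (R−Rᵀ)₂₁) / (2 sinθ) = (+0.854493, -0.208860, +0.475625)
rvec = θ·k = (+0.572362, -0.139900, +0.318586)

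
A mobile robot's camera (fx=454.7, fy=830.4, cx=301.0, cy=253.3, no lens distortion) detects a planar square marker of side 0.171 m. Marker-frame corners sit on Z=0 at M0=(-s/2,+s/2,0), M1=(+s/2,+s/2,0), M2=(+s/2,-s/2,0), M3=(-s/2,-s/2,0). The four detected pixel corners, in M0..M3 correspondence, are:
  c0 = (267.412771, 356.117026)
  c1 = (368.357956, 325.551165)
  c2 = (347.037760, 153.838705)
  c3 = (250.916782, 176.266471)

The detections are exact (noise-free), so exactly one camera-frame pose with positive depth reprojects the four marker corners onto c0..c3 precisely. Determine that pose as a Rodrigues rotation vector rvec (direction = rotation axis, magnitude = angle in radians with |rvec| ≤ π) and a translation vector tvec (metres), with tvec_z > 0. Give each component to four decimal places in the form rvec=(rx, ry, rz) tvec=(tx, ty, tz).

rvec=(-0.2703, -0.1507, -0.1663) tvec=(0.0137, -0.0028, 0.7678)

Intrinsics K: fx=454.7, fy=830.4, cx=301.0, cy=253.3
Marker side s = 0.171 m; corners in marker frame (Z=0):
  M0 = (-0.0855, +0.0855, 0)
  M1 = (+0.0855, +0.0855, 0)
  M2 = (+0.0855, -0.0855, 0)
  M3 = (-0.0855, -0.0855, 0)
Detected image corners:
  c0 = (267.412771, 356.117026) px
  c1 = (368.357956, 325.551165) px
  c2 = (347.037760, 153.838705) px
  c3 = (250.916782, 176.266471) px
Planar DLT: solve 8×8 A·h = b for H (H[2,2]=1):
  H  [+644.04043 +9.43999 +309.09726]
  H  [-98.33623 +944.35394 +250.22227]
  H  [+0.22118 -0.32876 +1.00000]
B = K⁻¹H; ‖b₁‖=1.302440, ‖b₂‖=1.302440; λ = 2/(‖b₁‖+‖b₂‖) = 0.767790, sign → tz>0 ⇒ λ=+0.767790
r₁ = λ·B[:,0] = (+0.97508,-0.14272,+0.16982); r₂ = λ·B[:,1] = (+0.18304,+0.95015,-0.25242)
r₃ = r₁×r₂ = (-0.12533,+0.27721,+0.95260); SVD([r₁ r₂ r₃]) → R = UVᵀ:
  R  [+0.97508 +0.18304 -0.12533]
  R  [-0.14272 +0.95015 +0.27721]
  R  [+0.16982 -0.25242 +0.95260]
t = (+0.01367, -0.00285, +0.76779) m
tr R = 2.877832; θ = arccos((tr R − 1)/2) = 0.351330 rad = 20.130°
axis k = ((R−Rᵀ)₃₂, (R−Rᵀ)₁₃, (R−Rᵀ)₂₁) / (2 sinθ) = (-0.769490, -0.428820, -0.473286)
rvec = θ·k = (-0.270344, -0.150657, -0.166279)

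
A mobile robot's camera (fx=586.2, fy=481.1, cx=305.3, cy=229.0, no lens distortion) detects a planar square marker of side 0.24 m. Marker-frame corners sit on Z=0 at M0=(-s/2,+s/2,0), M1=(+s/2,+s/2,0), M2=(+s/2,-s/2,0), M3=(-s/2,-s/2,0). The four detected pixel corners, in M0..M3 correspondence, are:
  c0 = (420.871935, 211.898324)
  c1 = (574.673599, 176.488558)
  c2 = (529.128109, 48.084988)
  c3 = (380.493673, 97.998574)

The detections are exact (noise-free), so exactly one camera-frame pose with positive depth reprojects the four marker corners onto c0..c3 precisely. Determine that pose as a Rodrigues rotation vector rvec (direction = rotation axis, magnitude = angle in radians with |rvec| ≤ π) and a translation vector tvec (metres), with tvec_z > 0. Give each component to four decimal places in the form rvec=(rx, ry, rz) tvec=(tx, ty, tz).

Intrinsics K: fx=586.2, fy=481.1, cx=305.3, cy=229.0
Marker side s = 0.24 m; corners in marker frame (Z=0):
  M0 = (-0.1200, +0.1200, 0)
  M1 = (+0.1200, +0.1200, 0)
  M2 = (+0.1200, -0.1200, 0)
  M3 = (-0.1200, -0.1200, 0)
Detected image corners:
  c0 = (420.871935, 211.898324) px
  c1 = (574.673599, 176.488558) px
  c2 = (529.128109, 48.084988) px
  c3 = (380.493673, 97.998574) px
Planar DLT: solve 8×8 A·h = b for H (H[2,2]=1):
  H  [+392.39087 +178.07691 +471.76255]
  H  [-244.43826 +502.90882 +134.89061]
  H  [-0.49903 -0.00060 +1.00000]
B = K⁻¹H; ‖b₁‖=1.088940, ‖b₂‖=1.088940; λ = 2/(‖b₁‖+‖b₂‖) = 0.918325, sign → tz>0 ⇒ λ=+0.918325
r₁ = λ·B[:,0] = (+0.85338,-0.24845,-0.45827); r₂ = λ·B[:,1] = (+0.27926,+0.96022,-0.00055)
r₃ = r₁×r₂ = (+0.44018,-0.12750,+0.88881); SVD([r₁ r₂ r₃]) → R = UVᵀ:
  R  [+0.85338 +0.27926 +0.44018]
  R  [-0.24845 +0.96022 -0.12750]
  R  [-0.45827 -0.00055 +0.88881]
t = (+0.26078, -0.17964, +0.91832) m
tr R = 2.702410; θ = arccos((tr R − 1)/2) = 0.552519 rad = 31.657°
axis k = ((R−Rᵀ)₃₂, (R−Rᵀ)₁₃, (R−Rᵀ)₂₁) / (2 sinθ) = (+0.120946, +0.855935, -0.502739)
rvec = θ·k = (+0.066825, +0.472921, -0.277773)

rvec=(0.0668, 0.4729, -0.2778) tvec=(0.2608, -0.1796, 0.9183)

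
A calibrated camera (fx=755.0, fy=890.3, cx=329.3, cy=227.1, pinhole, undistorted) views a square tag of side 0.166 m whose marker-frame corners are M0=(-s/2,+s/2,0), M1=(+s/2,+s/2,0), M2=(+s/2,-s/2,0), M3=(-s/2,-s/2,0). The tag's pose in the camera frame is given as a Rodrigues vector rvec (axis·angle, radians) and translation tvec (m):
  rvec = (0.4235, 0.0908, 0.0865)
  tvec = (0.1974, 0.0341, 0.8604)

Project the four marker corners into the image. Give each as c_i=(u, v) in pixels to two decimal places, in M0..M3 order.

c0=(421.24, 326.91) c1=(562.34, 345.27) c2=(591.75, 191.55) c3=(438.59, 173.81)

Intrinsics K: fx=755.0, fy=890.3, cx=329.3, cy=227.1
Marker side s = 0.166 m; corners in marker frame (Z=0):
  M0 = (-0.0830, +0.0830, 0)
  M1 = (+0.0830, +0.0830, 0)
  M2 = (+0.0830, -0.0830, 0)
  M3 = (-0.0830, -0.0830, 0)
rvec = (0.4235, 0.0908, 0.0865), |rvec| = θ = 0.44168 rad = 25.306°
Rodrigues: sinθ=0.42746, 1−cosθ=0.09596; R = I + sinθ·[k]× + (1−cosθ)·[k]×²:
    [+0.99226 -0.06480 +0.10590]
    [+0.10263 +0.90809 -0.40600]
    [-0.06986 +0.41373 +0.90772]
t = (0.1974, 0.0341, 0.8604) m
M0: Pc = R·M0+t = (+0.10966, +0.10095, +0.90054); u = 755.0·(+0.10966)/0.90054 + 329.3 = 421.2409, v = 890.3·(+0.10095)/0.90054 + 227.1 = 326.9055
M1: Pc = R·M1+t = (+0.27438, +0.11799, +0.88894); u = 755.0·(+0.27438)/0.88894 + 329.3 = 562.3374, v = 890.3·(+0.11799)/0.88894 + 227.1 = 345.2703
M2: Pc = R·M2+t = (+0.28514, -0.03275, +0.82026); u = 755.0·(+0.28514)/0.82026 + 329.3 = 591.7499, v = 890.3·(-0.03275)/0.82026 + 227.1 = 191.5502
M3: Pc = R·M3+t = (+0.12042, -0.04979, +0.83186); u = 755.0·(+0.12042)/0.83186 + 329.3 = 438.5943, v = 890.3·(-0.04979)/0.83186 + 227.1 = 173.8121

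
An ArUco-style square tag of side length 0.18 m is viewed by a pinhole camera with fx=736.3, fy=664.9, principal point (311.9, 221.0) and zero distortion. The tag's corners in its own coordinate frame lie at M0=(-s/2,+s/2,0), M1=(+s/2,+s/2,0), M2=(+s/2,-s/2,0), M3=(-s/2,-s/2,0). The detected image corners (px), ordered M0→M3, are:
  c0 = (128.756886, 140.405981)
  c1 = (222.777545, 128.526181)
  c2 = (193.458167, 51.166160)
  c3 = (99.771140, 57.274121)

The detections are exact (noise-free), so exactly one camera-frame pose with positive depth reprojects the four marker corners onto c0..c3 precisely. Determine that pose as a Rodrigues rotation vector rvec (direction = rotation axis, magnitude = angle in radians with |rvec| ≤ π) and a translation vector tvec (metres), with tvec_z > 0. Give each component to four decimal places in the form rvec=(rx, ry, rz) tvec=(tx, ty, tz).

Intrinsics K: fx=736.3, fy=664.9, cx=311.9, cy=221.0
Marker side s = 0.18 m; corners in marker frame (Z=0):
  M0 = (-0.0900, +0.0900, 0)
  M1 = (+0.0900, +0.0900, 0)
  M2 = (+0.0900, -0.0900, 0)
  M3 = (-0.0900, -0.0900, 0)
Detected image corners:
  c0 = (128.756886, 140.405981) px
  c1 = (222.777545, 128.526181) px
  c2 = (193.458167, 51.166160) px
  c3 = (99.771140, 57.274121) px
Planar DLT: solve 8×8 A·h = b for H (H[2,2]=1):
  H  [+583.29781 +139.58045 +162.63039]
  H  [-13.53655 +432.14022 +93.68565]
  H  [+0.38401 -0.13903 +1.00000]
B = K⁻¹H; ‖b₁‖=0.752116, ‖b₂‖=0.752116; λ = 2/(‖b₁‖+‖b₂‖) = 1.329582, sign → tz>0 ⇒ λ=+1.329582
r₁ = λ·B[:,0] = (+0.83701,-0.19677,+0.51057); r₂ = λ·B[:,1] = (+0.33035,+0.92558,-0.18485)
r₃ = r₁×r₂ = (-0.43620,+0.32339,+0.83973); SVD([r₁ r₂ r₃]) → R = UVᵀ:
  R  [+0.83701 +0.33035 -0.43620]
  R  [-0.19677 +0.92558 +0.32339]
  R  [+0.51057 -0.18485 +0.83973]
t = (-0.26955, -0.25459, +1.32958) m
tr R = 2.602323; θ = arccos((tr R − 1)/2) = 0.641563 rad = 36.759°
axis k = ((R−Rᵀ)₃₂, (R−Rᵀ)₁₃, (R−Rᵀ)₂₁) / (2 sinθ) = (-0.424634, -0.791027, -0.440411)
rvec = θ·k = (-0.272430, -0.507494, -0.282551)

rvec=(-0.2724, -0.5075, -0.2826) tvec=(-0.2695, -0.2546, 1.3296)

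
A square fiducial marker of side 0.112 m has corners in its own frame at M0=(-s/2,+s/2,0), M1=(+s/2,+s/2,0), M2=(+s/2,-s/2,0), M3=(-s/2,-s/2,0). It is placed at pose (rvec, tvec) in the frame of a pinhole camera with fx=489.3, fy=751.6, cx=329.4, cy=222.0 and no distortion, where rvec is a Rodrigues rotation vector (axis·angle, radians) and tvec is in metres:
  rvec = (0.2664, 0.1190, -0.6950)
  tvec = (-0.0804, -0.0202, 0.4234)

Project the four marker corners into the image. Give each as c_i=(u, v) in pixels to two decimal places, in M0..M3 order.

c0=(233.96, 315.59) c1=(327.68, 198.09) c2=(239.29, 42.28) c3=(145.15, 174.18)

Intrinsics K: fx=489.3, fy=751.6, cx=329.4, cy=222.0
Marker side s = 0.112 m; corners in marker frame (Z=0):
  M0 = (-0.0560, +0.0560, 0)
  M1 = (+0.0560, +0.0560, 0)
  M2 = (+0.0560, -0.0560, 0)
  M3 = (-0.0560, -0.0560, 0)
rvec = (0.2664, 0.1190, -0.6950), |rvec| = θ = 0.75376 rad = 43.187°
Rodrigues: sinθ=0.68439, 1−cosθ=0.27088; R = I + sinθ·[k]× + (1−cosθ)·[k]×²:
    [+0.76296 +0.64615 +0.01977]
    [-0.61592 +0.73587 -0.28131]
    [-0.19632 +0.20245 +0.95941]
t = (-0.0804, -0.0202, 0.4234) m
M0: Pc = R·M0+t = (-0.08694, +0.05550, +0.44573); u = 489.3·(-0.08694)/0.44573 + 329.4 = 233.9605, v = 751.6·(+0.05550)/0.44573 + 222.0 = 315.5856
M1: Pc = R·M1+t = (-0.00149, -0.01348, +0.42374); u = 489.3·(-0.00149)/0.42374 + 329.4 = 327.6793, v = 751.6·(-0.01348)/0.42374 + 222.0 = 198.0857
M2: Pc = R·M2+t = (-0.07386, -0.09590, +0.40107); u = 489.3·(-0.07386)/0.40107 + 329.4 = 239.2931, v = 751.6·(-0.09590)/0.40107 + 222.0 = 42.2836
M3: Pc = R·M3+t = (-0.15931, -0.02692, +0.42306); u = 489.3·(-0.15931)/0.42306 + 329.4 = 145.1451, v = 751.6·(-0.02692)/0.42306 + 222.0 = 174.1788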